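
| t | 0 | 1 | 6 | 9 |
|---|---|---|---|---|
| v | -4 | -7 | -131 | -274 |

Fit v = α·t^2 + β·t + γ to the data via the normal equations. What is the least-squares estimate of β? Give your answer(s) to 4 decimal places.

β = -3.3885

With design matrix A, AᵀA = [[7858, 946, 118]; [946, 118, 16]; [118, 16, 4]] and Aᵀv = [-26917, -3259, -416]ᵀ.
Row-reducing yields α = -5800/1947, β = -13195/3894, γ = -1666/649.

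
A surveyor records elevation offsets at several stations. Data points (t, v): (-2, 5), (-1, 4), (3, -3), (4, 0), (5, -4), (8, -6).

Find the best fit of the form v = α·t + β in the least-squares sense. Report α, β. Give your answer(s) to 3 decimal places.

α = -1.125, β = 2.520

Normal-equation sums: Σt·t = 119, Σt = 17, Σ1 = 6.
Right-hand side: Σt·v = -91, Σv = -4.
MᵀM·[α, β]ᵀ = Mᵀv becomes [[119, 17]; [17, 6]]·[α, β]ᵀ = [-91, -4]ᵀ.
Δ = 119·6 − 17² = 425.
α = ((-91)·6 − 17·(-4))/425 = -478/425; β = (119·(-4) − 17·(-91))/425 = 63/25.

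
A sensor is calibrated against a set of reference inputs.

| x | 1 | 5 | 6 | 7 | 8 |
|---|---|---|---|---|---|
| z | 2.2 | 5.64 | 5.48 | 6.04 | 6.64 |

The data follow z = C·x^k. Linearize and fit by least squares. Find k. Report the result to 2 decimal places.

k = 0.53

Linearized form: ln z = k·ln x + ln C. From the 5 transformed points,
Over the data: Σln x = 7.4265, Σ(ln x)² = 13.9113, Σln z = 7.9110, Σln x·ln z = 13.2683.
Normal system: [[13.9113, 7.4265]; [7.4265, 5]]·[k, ln C]ᵀ = [13.2683, 7.9110]ᵀ.
Δ = 13.9113·5 − (7.4265)² = 14.4030; k = (13.2683·5 − 7.4265·7.9110)/14.4030 = 0.52698, ln C = (13.9113·7.9110 − 7.4265·13.2683)/14.4030 = 0.79946.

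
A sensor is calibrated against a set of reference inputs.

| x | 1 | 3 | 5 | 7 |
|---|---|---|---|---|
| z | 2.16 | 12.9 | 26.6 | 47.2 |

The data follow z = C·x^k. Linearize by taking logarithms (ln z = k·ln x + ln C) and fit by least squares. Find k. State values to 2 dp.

With ln zᵢ as the transformed response and ln xᵢ as the regressor:
Σln x = 4.6540, Σ(ln x)² = 7.5838, Σln z = 10.4626, Σln x·ln z = 15.5901.
Equations: 7.5838·k + 4.6540·ln C = 15.5901;  4.6540·k + 4·ln C = 10.4626.
Δ = 7.5838·4 − (4.6540)² = 8.6759; k = (15.5901·4 − 4.6540·10.4626)/8.6759 = 1.57538, ln C = (7.5838·10.4626 − 4.6540·15.5901)/8.6759 = 0.78272.

k = 1.58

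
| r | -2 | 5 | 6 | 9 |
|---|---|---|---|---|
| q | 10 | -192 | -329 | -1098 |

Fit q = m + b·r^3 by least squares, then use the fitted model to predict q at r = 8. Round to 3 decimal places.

Compute the Gram sums: Σ1 = 4, Σr^3 = 1062, Σr^3·r^3 = 593786.
For Xᵀq: Σq = -1609, Σr^3·q = -895586.
Normal equations: [[4, 1062]; [1062, 593786]]·[m, b]ᵀ = [-1609, -895586]ᵀ.
Δ = 4·593786 − 1062² = 1247300.
m = ((-1609)·593786 − 1062·(-895586))/1247300 = -2144671/623650; b = (4·(-895586) − 1062·(-1609))/1247300 = -936793/623650.
At r = 8: q̂ = (-2144671/623650)·(1) + (-936793/623650)·(512) = -481782687/623650.

q̂ = -772.521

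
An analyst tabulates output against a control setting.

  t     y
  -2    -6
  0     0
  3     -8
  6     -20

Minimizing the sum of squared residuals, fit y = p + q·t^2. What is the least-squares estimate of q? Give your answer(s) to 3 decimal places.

q = -0.504

Setting ∂/∂p … = 0 gives: 4·p + 49·q = -34;  49·p + 1393·q = -816.
Δ = 4·1393 − 49² = 3171.
p = ((-34)·1393 − 49·(-816))/3171 = -1054/453; q = (4·(-816) − 49·(-34))/3171 = -1598/3171.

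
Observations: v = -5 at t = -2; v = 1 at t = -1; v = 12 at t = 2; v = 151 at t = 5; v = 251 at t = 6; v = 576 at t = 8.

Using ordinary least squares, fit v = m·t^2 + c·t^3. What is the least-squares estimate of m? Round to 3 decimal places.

Entries of AᵀA: Σt^2·t^2 = 6050, Σt^2·t^3 = 43668, Σt^3·t^3 = 324554.
Right-hand side: Σt^2·v = 49704, Σt^3·v = 368138.
AᵀA·[m, c]ᵀ = Aᵀv becomes [[6050, 43668]; [43668, 324554]]·[m, c]ᵀ = [49704, 368138]ᵀ.
Δ = 6050·324554 − 43668² = 56657476.
m = (49704·324554 − 43668·368138)/56657476 = 13945458/14164369; c = (6050·368138 − 43668·49704)/56657476 = 14190157/14164369.

m = 0.985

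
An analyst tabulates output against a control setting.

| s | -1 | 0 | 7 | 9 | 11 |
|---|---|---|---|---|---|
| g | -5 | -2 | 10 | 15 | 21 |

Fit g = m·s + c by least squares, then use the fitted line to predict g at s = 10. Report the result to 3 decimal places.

ĝ = 17.589

Normal-equation sums: Σs·s = 252, Σs = 26, Σ1 = 5.
For Aᵀg: Σs·g = 441, Σg = 39.
Determinant 252·5 − 26² = 584.
m = (441·5 − 26·39)/584 = 1191/584; c = (252·39 − 26·441)/584 = -819/292.
At s = 10: ĝ = (1191/584)·(10) + (-819/292)·(1) = 1284/73.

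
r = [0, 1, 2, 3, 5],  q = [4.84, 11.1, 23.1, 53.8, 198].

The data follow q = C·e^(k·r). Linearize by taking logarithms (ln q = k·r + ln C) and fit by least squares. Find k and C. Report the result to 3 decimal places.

k = 0.744, C = 5.170

Let Y = ln q. Fitting Y = k·r + ln C by least squares:
Σr = 11.0000, Σ(r)² = 39.0000, Σln q = 16.3972, Σr·ln q = 47.0838.
Equations: 39.0000·k + 11.0000·ln C = 47.0838;  11.0000·k + 5·ln C = 16.3972.
Δ = 39.0000·5 − (11.0000)² = 74.0000; k = (47.0838·5 − 11.0000·16.3972)/74.0000 = 0.74391, ln C = (39.0000·16.3972 − 11.0000·47.0838)/74.0000 = 1.64285, so C = exp(1.64285) = 5.16987.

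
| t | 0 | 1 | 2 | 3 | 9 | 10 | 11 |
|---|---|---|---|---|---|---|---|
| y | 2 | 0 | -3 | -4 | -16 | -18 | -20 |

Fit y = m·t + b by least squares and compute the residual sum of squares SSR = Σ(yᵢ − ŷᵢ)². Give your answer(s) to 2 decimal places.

XᵀX·[m, b]ᵀ = Xᵀy reads: 316·m + 36·b = -562;  36·m + 7·b = -59.
(Σt·t = 316, Σt = 36, Σ1 = 7, Σt·y = -562, Σy = -59.)
det = 316·7 − 36² = 916.
m = ((-562)·7 − 36·(-59))/916 = -905/458; b = (316·(-59) − 36·(-562))/916 = 397/229.
Residuals: 61/229, 111/458, -179/229, 89/458, 23/458, 6/229, 1/458; SSR = 179/229.

SSR = 0.78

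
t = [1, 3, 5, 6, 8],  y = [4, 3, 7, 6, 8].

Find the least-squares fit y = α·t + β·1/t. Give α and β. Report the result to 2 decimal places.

Setting ∂/∂α … = 0 gives: 135·α + 5·β = 148;  5·α + (17201/14400)·β = 42/5.
det = 135·(17201/14400) − 5² = 43603/320.
α = (148·(17201/14400) − 5·(42/5))/(43603/320) = 1940948/1962135; β = (135·(42/5) − 5·148)/(43603/320) = 126080/43603.

α = 0.99, β = 2.89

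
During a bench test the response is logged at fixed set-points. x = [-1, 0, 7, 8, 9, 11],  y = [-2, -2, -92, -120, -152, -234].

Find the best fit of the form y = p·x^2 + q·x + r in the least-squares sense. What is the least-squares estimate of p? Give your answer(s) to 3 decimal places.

p = -2.042

MᵀM·[p, q, r]ᵀ = Mᵀy reads: 27700·p + 2914·q + 316·r = -52816;  2914·p + 316·q + 34·r = -5544;  316·p + 34·q + 6·r = -602.
Solving the 3×3 system (Gaussian elimination) gives p = -31193/15279, q = 99532/76395, r = -4941/25465.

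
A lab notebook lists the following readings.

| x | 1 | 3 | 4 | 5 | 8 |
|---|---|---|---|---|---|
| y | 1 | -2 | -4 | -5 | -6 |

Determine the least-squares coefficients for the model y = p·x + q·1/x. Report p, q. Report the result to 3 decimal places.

Compute the Gram sums: Σx·x = 115, Σx·1/x = 5, Σ1/x·1/x = 17701/14400.
Right-hand side: Σx·y = -94, Σ1/x·y = -29/12.
Normal equations: [[115, 5]; [5, 17701/14400]]·[p, q]ᵀ = [-94, -29/12]ᵀ.
Eliminating q: (17701/14400)·(row 1) − 5·(row 2) gives (335123/2880)·p = (17701/14400)·(-94) − 5·(-29/12) = -744947/7200, so p = -1489894/1675615.
Then q = ((-29/12) − 5·(-1489894/1675615))/(17701/14400) = 553200/335123.

p = -0.889, q = 1.651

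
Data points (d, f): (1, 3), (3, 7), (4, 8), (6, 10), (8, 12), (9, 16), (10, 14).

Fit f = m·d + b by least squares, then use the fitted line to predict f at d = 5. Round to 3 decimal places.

XᵀX·[m, b]ᵀ = Xᵀf reads: 307·m + 41·b = 496;  41·m + 7·b = 70.
(Σd·d = 307, Σd = 41, Σ1 = 7, Σd·f = 496, Σf = 70.)
det = 307·7 − 41² = 468.
m = (496·7 − 41·70)/468 = 301/234; b = (307·70 − 41·496)/468 = 577/234.
At d = 5: f̂ = (301/234)·(5) + (577/234)·(1) = 347/39.

f̂ = 8.897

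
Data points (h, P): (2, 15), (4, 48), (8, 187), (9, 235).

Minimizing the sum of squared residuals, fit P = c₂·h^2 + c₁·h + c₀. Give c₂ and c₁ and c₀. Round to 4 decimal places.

The normal system MᵀM·[c₂, c₁, c₀]ᵀ = MᵀP is [[10929, 1313, 165]; [1313, 165, 23]; [165, 23, 4]]·[c₂, c₁, c₀]ᵀ = [31831, 3833, 485]ᵀ.
Row-reducing yields c₂ = 13785/4684, c₁ = -3967/4684, c₀ = 11057/2342.

c₂ = 2.9430, c₁ = -0.8469, c₀ = 4.7212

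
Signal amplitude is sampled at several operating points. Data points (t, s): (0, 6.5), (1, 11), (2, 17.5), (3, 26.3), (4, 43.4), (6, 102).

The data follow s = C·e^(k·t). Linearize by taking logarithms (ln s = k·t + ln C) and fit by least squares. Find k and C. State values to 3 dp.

With ln sᵢ as the transformed response and tᵢ as the regressor:
Sums: Σt = 16.0000, Σ(t)² = 66.0000, Σln s = 18.7969, Σt·ln s = 60.7627.
Normal system: [[66.0000, 16.0000]; [16.0000, 6]]·[k, ln C]ᵀ = [60.7627, 18.7969]ᵀ.
Solving (det = 140.0000): k = 0.45590, ln C = 1.91709, so C = exp(1.91709) = 6.80113.

k = 0.456, C = 6.801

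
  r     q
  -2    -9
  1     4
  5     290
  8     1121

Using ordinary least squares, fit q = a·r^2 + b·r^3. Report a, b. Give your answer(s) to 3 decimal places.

MᵀM·[a, b]ᵀ = Mᵀq reads: 4738·a + 35862·b = 78962;  35862·a + 277834·b = 610278.
det = 4738·277834 − 35862² = 30294448.
a = (78962·277834 − 35862·610278)/30294448 = 3283667/1893403; b = (4738·610278 − 35862·78962)/30294448 = 3735120/1893403.

a = 1.734, b = 1.973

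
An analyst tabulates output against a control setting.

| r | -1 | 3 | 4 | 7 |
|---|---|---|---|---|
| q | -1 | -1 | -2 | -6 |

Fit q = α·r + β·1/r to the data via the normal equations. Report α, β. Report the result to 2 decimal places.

α = -0.81, β = 2.12

Compute the Gram sums: Σr·r = 75, Σr·1/r = 4, Σ1/r·1/r = 8425/7056.
For Mᵀq: Σr·q = -52, Σ1/r·q = -29/42.
Determinant 75·(8425/7056) − 4² = 172993/2352.
α = ((-52)·(8425/7056) − 4·(-29/42))/(172993/2352) = -418612/518979; β = (75·(-29/42) − 4·(-52))/(172993/2352) = 367416/172993.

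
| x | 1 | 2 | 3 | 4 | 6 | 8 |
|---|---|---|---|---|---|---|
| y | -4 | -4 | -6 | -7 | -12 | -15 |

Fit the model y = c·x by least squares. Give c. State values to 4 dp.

Compute the Gram sums: Σx·x = 130.
Moment sums: Σx·y = -250.
MᵀM·[c]ᵀ = Mᵀy becomes [[130]]·[c]ᵀ = [-250]ᵀ.
Hence c = -250 / 130 ≈ -1.92308.

c = -1.9231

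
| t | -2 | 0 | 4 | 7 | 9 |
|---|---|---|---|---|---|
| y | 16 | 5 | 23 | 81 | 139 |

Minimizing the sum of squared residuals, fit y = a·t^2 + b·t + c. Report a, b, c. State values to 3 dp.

a = 1.980, b = -2.776, c = 3.400

Setting ∂/∂a … = 0 gives: 9234·a + 1128·b + 150·c = 15660;  1128·a + 150·b + 18·c = 1878;  150·a + 18·b + 5·c = 264.
Row-reducing yields a = 15836/7999, b = -22203/7999, c = 27198/7999.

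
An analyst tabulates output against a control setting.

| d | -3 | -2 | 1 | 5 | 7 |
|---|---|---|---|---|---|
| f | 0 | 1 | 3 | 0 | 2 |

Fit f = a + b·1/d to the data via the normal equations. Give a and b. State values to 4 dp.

a = 1.0382, b = 1.5875

Normal-equation sums: Σ1 = 5, Σ1/d = 107/210, Σ1/d·1/d = 62689/44100.
Moment sums: Σf = 6, Σ1/d·f = 39/14.
Normal equations: [[5, 107/210]; [107/210, 62689/44100]]·[a, b]ᵀ = [6, 39/14]ᵀ.
Determinant 5·(62689/44100) − (107/210)² = 75499/11025.
a = (6·(62689/44100) − (107/210)·(39/14))/(75499/11025) = 313539/301996; b = (5·(39/14) − (107/210)·6)/(75499/11025) = 239715/150998.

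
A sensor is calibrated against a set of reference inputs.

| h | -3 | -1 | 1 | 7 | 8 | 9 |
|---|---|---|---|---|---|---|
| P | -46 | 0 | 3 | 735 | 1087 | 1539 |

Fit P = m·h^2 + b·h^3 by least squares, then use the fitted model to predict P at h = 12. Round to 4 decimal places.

The normal equations are: 13141·m + 108381·b = 229831;  108381·m + 911965·b = 1931825.
(Σh^2·h^2 = 13141, Σh^2·h^3 = 108381, Σh^3·h^3 = 911965, Σh^2·P = 229831, Σh^3·P = 1931825.)
det = 13141·911965 − 108381² = 237690904.
m = (229831·911965 − 108381·1931825)/237690904 = 112351295/118845452; b = (13141·1931825 − 108381·229831)/237690904 = 238399357/118845452.
At h = 12: P̂ = (112351295/118845452)·(144) + (238399357/118845452)·(1728) = 107033168844/29711363.

P̂ = 3602.4321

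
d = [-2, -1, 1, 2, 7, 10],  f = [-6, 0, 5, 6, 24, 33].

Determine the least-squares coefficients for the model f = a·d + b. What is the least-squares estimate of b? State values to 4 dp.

b = 1.3519

Normal-equation sums: Σd·d = 159, Σd = 17, Σ1 = 6.
Moment sums: Σd·f = 527, Σf = 62.
AᵀA·[a, b]ᵀ = Aᵀf becomes [[159, 17]; [17, 6]]·[a, b]ᵀ = [527, 62]ᵀ.
det = 159·6 − 17² = 665.
a = (527·6 − 17·62)/665 = 2108/665; b = (159·62 − 17·527)/665 = 899/665.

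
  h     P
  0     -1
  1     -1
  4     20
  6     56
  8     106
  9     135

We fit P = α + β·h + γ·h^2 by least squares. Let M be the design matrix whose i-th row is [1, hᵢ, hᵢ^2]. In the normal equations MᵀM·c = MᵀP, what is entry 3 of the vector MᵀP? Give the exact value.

20054

Entry 3 ↔ basis h^2, so (MᵀP)_{3} = Σᵢ (h^2)·Pᵢ = (0)·(-1) + (1)·(-1) + (16)·(20) + (36)·(56) + (64)·(106) + (81)·(135) = 20054.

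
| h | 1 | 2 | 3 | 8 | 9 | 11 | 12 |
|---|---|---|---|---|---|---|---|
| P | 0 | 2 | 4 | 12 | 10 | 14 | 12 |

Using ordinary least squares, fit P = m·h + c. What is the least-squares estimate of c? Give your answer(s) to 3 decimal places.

c = -0.122

The normal equations are: 424·m + 46·c = 500;  46·m + 7·c = 54.
(Σh·h = 424, Σh = 46, Σ1 = 7, Σh·P = 500, ΣP = 54.)
det = 424·7 − 46² = 852.
m = (500·7 − 46·54)/852 = 254/213; c = (424·54 − 46·500)/852 = -26/213.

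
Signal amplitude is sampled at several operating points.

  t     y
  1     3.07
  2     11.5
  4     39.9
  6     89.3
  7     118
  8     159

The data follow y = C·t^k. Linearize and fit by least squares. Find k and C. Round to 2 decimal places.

k = 1.88, C = 3.06

With ln yᵢ as the transformed response and ln tᵢ as the regressor:
Σln t = 7.8966, Σ(ln t)² = 13.7233, Σln y = 21.5820, Σln t·ln y = 34.6757.
Normal system: [[13.7233, 7.8966]; [7.8966, 6]]·[k, ln C]ᵀ = [34.6757, 21.5820]ᵀ.
Solving (det = 19.9843): k = 1.88302, ln C = 1.11877, so C = exp(1.11877) = 3.06108.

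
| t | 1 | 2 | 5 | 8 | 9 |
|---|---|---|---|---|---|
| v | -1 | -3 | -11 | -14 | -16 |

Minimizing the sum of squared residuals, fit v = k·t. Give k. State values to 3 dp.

The normal equations are: 175·k = -318.
Hence k = -318 / 175 ≈ -1.81714.

k = -1.817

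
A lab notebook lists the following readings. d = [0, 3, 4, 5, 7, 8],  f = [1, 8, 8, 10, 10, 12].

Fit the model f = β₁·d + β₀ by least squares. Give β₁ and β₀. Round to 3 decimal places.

The normal system XᵀX·[β₁, β₀]ᵀ = Xᵀf is [[163, 27]; [27, 6]]·[β₁, β₀]ᵀ = [272, 49]ᵀ.
Eliminating β₀: 6·(row 1) − 27·(row 2) gives 249·β₁ = 6·272 − 27·49 = 309, so β₁ = 103/83.
Then β₀ = (49 − 27·(103/83))/6 = 643/249.

β₁ = 1.241, β₀ = 2.582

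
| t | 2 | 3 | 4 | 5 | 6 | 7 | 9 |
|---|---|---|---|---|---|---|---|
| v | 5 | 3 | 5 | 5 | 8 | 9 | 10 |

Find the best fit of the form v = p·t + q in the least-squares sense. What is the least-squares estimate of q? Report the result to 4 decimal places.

Sums needed: Σt·t = 220, Σt = 36, Σ1 = 7.
And Σt·v = 265, Σv = 45.
Δ = 220·7 − 36² = 244.
p = (265·7 − 36·45)/244 = 235/244; q = (220·45 − 36·265)/244 = 90/61.

q = 1.4754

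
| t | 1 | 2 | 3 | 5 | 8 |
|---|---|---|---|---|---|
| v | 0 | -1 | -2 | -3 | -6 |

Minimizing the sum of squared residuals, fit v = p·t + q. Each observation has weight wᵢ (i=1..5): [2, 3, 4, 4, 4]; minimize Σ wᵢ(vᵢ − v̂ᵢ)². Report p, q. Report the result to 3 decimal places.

p = -0.821, q = 0.711

From the data, Σwᵢ·t·t = 406, Σwᵢ·t = 72, Σwᵢ·1 = 17.
For AᵀWv: Σwᵢ·t·v = -282, Σwᵢ·v = -47.
Determinant 406·17 − 72² = 1718.
p = ((-282)·17 − 72·(-47))/1718 = -705/859; q = (406·(-47) − 72·(-282))/1718 = 611/859.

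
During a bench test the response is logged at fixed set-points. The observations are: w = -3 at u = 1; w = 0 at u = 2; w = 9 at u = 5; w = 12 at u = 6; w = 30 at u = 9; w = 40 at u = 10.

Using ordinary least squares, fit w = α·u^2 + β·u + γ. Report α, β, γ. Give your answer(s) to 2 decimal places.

The normal equations are: 18499·α + 2079·β + 247·γ = 7084;  2079·α + 247·β + 33·γ = 784;  247·α + 33·β + 6·γ = 88.
(Σu^2·u^2 = 18499, Σu^2·u = 2079, Σu^2 = 247, Σu·u = 247, Σu = 33, Σ1 = 6, Σu^2·w = 7084, Σu·w = 784, Σw = 88.)
Inverting the 3×3 Gram matrix, [α, β, γ]ᵀ = [121/304, 8039/39824, -56331/19912]ᵀ.

α = 0.40, β = 0.20, γ = -2.83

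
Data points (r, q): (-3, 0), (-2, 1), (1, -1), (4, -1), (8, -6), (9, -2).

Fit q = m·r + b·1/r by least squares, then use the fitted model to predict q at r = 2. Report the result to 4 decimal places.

Setting ∂/∂m … = 0 gives: 175·m + 6·b = -73;  6·m + (7525/5184)·b = -49/18.
(Σr·r = 175, Σr·1/r = 6, Σ1/r·1/r = 7525/5184, Σr·q = -73, Σ1/r·q = -49/18.)
Determinant 175·(7525/5184) − 6² = 1130251/5184.
m = ((-73)·(7525/5184) − 6·(-49/18))/(1130251/5184) = -464653/1130251; b = (175·(-49/18) − 6·(-73))/(1130251/5184) = -199008/1130251.
At r = 2: q̂ = (-464653/1130251)·(2) + (-199008/1130251)·(1/2) = -1028810/1130251.

q̂ = -0.9102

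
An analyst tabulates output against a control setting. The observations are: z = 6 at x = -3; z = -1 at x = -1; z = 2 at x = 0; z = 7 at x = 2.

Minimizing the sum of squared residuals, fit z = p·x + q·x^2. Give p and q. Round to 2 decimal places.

p = 1.36, q = 1.10

Sums needed: Σx·x = 14, Σx·x^2 = -20, Σx^2·x^2 = 98.
For Mᵀz: Σx·z = -3, Σx^2·z = 81.
Determinant 14·98 − (-20)² = 972.
p = ((-3)·98 − (-20)·81)/972 = 221/162; q = (14·81 − (-20)·(-3))/972 = 179/162.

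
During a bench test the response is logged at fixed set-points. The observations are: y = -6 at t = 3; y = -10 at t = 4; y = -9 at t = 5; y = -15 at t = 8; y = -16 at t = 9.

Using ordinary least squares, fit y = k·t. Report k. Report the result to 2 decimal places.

Entries of XᵀX: Σt·t = 195.
Right-hand side: Σt·y = -367.
Normal equations: [[195]]·[k]ᵀ = [-367]ᵀ.
k = (-367)/195 = -1.88205.

k = -1.88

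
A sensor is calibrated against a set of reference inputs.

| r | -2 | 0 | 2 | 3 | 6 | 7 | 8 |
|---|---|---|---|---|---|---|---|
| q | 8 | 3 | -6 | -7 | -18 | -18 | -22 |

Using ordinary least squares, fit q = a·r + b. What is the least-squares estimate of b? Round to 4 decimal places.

Forming XᵀX = [[166, 24]; [24, 7]] and Xᵀq = [-459, -60]ᵀ gives XᵀX·[a, b]ᵀ = Xᵀq.
Eliminating b: 7·(row 1) − 24·(row 2) gives 586·a = 7·(-459) − 24·(-60) = -1773, so a = -1773/586.
Then b = ((-60) − 24·(-1773/586))/7 = 528/293.

b = 1.8020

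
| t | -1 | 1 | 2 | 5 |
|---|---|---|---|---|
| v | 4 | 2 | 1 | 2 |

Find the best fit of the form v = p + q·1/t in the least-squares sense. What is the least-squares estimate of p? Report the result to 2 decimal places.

The normal equations are: 4·p + (7/10)·q = 9;  (7/10)·p + (229/100)·q = -11/10.
(Σ1 = 4, Σ1/t = 7/10, Σ1/t·1/t = 229/100, Σv = 9, Σ1/t·v = -11/10.)
Eliminating q: (229/100)·(row 1) − (7/10)·(row 2) gives (867/100)·p = (229/100)·9 − (7/10)·(-11/10) = 1069/50, so p = 2138/867.
Then q = ((-11/10) − (7/10)·(2138/867))/(229/100) = -1070/867.

p = 2.47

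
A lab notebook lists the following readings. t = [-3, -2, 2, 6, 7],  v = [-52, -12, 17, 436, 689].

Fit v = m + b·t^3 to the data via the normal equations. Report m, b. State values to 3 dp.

m = 2.481, b = 2.003

The normal system XᵀX·[m, b]ᵀ = Xᵀv is [[5, 532]; [532, 165162]]·[m, b]ᵀ = [1078, 332139]ᵀ.
Eliminating b: 165162·(row 1) − 532·(row 2) gives 542786·m = 165162·1078 − 532·332139 = 1346688, so m = 673344/271393.
Then b = (332139 − 532·(673344/271393))/165162 = 1087199/542786.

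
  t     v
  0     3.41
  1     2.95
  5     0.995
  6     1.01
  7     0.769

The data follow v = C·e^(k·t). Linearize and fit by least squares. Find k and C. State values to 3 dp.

k = -0.219, C = 3.470

Let Y = ln v. Fitting Y = k·t + ln C by least squares:
Over the data: Σt = 19.0000, Σ(t)² = 111.0000, Σln v = 2.0508, Σt·ln v = -0.7222.
Normal system: [[111.0000, 19.0000]; [19.0000, 5]]·[k, ln C]ᵀ = [-0.7222, 2.0508]ᵀ.
Solving (det = 194.0000): k = -0.21946, ln C = 1.24412, so C = exp(1.24412) = 3.46989.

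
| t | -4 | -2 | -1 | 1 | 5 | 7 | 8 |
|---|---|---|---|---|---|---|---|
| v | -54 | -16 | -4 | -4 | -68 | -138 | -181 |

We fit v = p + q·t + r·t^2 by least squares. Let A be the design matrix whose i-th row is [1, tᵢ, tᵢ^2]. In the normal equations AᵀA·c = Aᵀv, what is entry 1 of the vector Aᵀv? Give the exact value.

-465

Entry 1 ↔ basis 1, so (Aᵀv)_{1} = Σᵢ vᵢ = (1)·(-54) + (1)·(-16) + (1)·(-4) + (1)·(-4) + (1)·(-68) + (1)·(-138) + (1)·(-181) = -465.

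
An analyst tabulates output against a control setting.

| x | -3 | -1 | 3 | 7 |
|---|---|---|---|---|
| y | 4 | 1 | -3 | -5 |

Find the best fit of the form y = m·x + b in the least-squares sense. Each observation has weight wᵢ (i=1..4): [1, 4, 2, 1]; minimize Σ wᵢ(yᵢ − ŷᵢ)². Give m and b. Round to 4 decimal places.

m = -0.8841, b = 0.2881

MᵀWM·[m, b]ᵀ = MᵀWy reads: 80·m + 6·b = -69;  6·m + 8·b = -3.
det = 80·8 − 6² = 604.
m = ((-69)·8 − 6·(-3))/604 = -267/302; b = (80·(-3) − 6·(-69))/604 = 87/302.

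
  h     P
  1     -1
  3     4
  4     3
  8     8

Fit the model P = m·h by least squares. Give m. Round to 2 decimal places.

The normal system MᵀM·[m]ᵀ = MᵀP is [[90]]·[m]ᵀ = [87]ᵀ.
m = 87/90 = 0.966667.

m = 0.97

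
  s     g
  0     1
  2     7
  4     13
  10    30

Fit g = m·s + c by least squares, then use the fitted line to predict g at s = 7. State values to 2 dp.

The normal system MᵀM·[m, c]ᵀ = Mᵀg is [[120, 16]; [16, 4]]·[m, c]ᵀ = [366, 51]ᵀ.
Determinant 120·4 − 16² = 224.
m = (366·4 − 16·51)/224 = 81/28; c = (120·51 − 16·366)/224 = 33/28.
At s = 7: ĝ = (81/28)·(7) + (33/28)·(1) = 150/7.

ĝ = 21.43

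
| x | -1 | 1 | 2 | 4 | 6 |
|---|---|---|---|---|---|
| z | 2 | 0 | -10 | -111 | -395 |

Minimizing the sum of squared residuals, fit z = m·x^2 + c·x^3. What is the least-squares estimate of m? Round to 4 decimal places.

m = 1.2343

Normal-equation sums: Σx^2·x^2 = 1570, Σx^2·x^3 = 8832, Σx^3·x^3 = 50818.
Right-hand side: Σx^2·z = -16034, Σx^3·z = -92506.
MᵀM·[m, c]ᵀ = Mᵀz becomes [[1570, 8832]; [8832, 50818]]·[m, c]ᵀ = [-16034, -92506]ᵀ.
Eliminating c: 50818·(row 1) − 8832·(row 2) gives 1780036·m = 50818·(-16034) − 8832·(-92506) = 2197180, so m = 549295/445009.
Then c = ((-92506) − 8832·(549295/445009))/50818 = -905533/445009.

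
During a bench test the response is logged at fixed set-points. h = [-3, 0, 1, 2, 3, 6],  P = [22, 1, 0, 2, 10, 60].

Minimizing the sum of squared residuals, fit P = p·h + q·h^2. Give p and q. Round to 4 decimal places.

Entries of XᵀX: Σh·h = 59, Σh·h^2 = 225, Σh^2·h^2 = 1475.
Moment sums: Σh·P = 328, Σh^2·P = 2456.
XᵀX·[p, q]ᵀ = XᵀP becomes [[59, 225]; [225, 1475]]·[p, q]ᵀ = [328, 2456]ᵀ.
det = 59·1475 − 225² = 36400.
p = (328·1475 − 225·2456)/36400 = -172/91; q = (59·2456 − 225·328)/36400 = 4444/2275.

p = -1.8901, q = 1.9534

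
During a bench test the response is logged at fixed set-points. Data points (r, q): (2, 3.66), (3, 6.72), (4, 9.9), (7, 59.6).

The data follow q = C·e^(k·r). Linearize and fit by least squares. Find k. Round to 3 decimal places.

k = 0.554

Let Y = ln q. Fitting Y = k·r + ln C by least squares:
Σr = 16.0000, Σ(r)² = 78.0000, Σln q = 9.5827, Σr·ln q = 46.0939.
Equations: 78.0000·k + 16.0000·ln C = 46.0939;  16.0000·k + 4·ln C = 9.5827.
Δ = 78.0000·4 − (16.0000)² = 56.0000; k = (46.0939·4 − 16.0000·9.5827)/56.0000 = 0.55450, ln C = (78.0000·9.5827 − 16.0000·46.0939)/56.0000 = 0.17770.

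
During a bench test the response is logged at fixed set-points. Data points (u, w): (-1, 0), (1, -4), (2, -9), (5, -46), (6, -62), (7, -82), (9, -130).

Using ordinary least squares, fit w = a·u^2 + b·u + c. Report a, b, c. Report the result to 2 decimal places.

a = -1.37, b = -2.05, c = -0.42

Sums needed: Σu^2·u^2 = 10901, Σu^2·u = 1421, Σu^2 = 197, Σu·u = 197, Σu = 29, Σ1 = 7.
Moment sums: Σu^2·w = -17970, Σu·w = -2368, Σw = -333.
Inverting the 3×3 Gram matrix, [a, b, c]ᵀ = [-110237/80256, -164587/80256, -701/1672]ᵀ.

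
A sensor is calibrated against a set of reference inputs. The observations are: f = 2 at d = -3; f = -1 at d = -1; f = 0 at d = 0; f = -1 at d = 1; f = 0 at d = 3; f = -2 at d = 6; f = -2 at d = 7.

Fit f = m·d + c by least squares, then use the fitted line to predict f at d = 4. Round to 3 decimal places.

The normal equations are: 105·m + 13·c = -32;  13·m + 7·c = -4.
(Σd·d = 105, Σd = 13, Σ1 = 7, Σd·f = -32, Σf = -4.)
Determinant 105·7 − 13² = 566.
m = ((-32)·7 − 13·(-4))/566 = -86/283; c = (105·(-4) − 13·(-32))/566 = -2/283.
At d = 4: f̂ = (-86/283)·(4) + (-2/283)·(1) = -346/283.

f̂ = -1.223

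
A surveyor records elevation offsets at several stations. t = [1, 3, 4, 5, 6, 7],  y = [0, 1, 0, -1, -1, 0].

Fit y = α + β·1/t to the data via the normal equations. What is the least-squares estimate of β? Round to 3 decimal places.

β = 0.593

The normal system MᵀM·[α, β]ᵀ = Mᵀy is [[6, 293/140]; [293/140, 222581/176400]]·[α, β]ᵀ = [-1, -1/30]ᵀ.
Eliminating β: (222581/176400)·(row 1) − (293/140)·(row 2) gives (37523/11760)·α = (222581/176400)·(-1) − (293/140)·(-1/30) = -8411/7056, so α = -42055/112569.
Then β = ((-1/30) − (293/140)·(-42055/112569))/(222581/176400) = 22260/37523.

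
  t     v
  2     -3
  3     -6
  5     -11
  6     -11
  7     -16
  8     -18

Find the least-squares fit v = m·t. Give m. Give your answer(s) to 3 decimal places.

m = -2.144

Compute the Gram sums: Σt·t = 187.
Moment sums: Σt·v = -401.
XᵀX·[m]ᵀ = Xᵀv becomes [[187]]·[m]ᵀ = [-401]ᵀ.
Hence m = -401 / 187 ≈ -2.14439.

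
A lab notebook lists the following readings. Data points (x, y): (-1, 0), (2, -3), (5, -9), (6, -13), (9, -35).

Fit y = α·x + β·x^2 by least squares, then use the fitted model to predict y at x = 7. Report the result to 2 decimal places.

Forming AᵀA = [[147, 1077]; [1077, 8499]] and Aᵀy = [-444, -3540]ᵀ gives AᵀA·[α, β]ᵀ = Aᵀy.
Δ = 147·8499 − 1077² = 89424.
α = ((-444)·8499 − 1077·(-3540))/89424 = 271/621; β = (147·(-3540) − 1077·(-444))/89424 = -293/621.
At x = 7: ŷ = (271/621)·(7) + (-293/621)·(49) = -12460/621.

ŷ = -20.06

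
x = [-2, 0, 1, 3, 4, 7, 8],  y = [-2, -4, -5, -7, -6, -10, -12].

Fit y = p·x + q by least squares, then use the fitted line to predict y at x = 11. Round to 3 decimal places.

Sums needed: Σx·x = 143, Σx = 21, Σ1 = 7.
Moment sums: Σx·y = -212, Σy = -46.
Eliminating q: 7·(row 1) − 21·(row 2) gives 560·p = 7·(-212) − 21·(-46) = -518, so p = -37/40.
Then q = ((-46) − 21·(-37/40))/7 = -1063/280.
At x = 11: ŷ = (-37/40)·(11) + (-1063/280)·(1) = -489/35.

ŷ = -13.971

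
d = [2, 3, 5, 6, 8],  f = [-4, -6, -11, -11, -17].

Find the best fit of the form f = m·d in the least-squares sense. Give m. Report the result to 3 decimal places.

m = -2.051

Sums needed: Σd·d = 138.
Moment sums: Σd·f = -283.
m = (-283)/138 = -2.05072.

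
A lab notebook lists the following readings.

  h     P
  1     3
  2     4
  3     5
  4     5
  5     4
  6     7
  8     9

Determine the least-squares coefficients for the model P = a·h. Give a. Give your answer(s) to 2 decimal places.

Sums needed: Σh·h = 155.
Right-hand side: Σh·P = 180.
AᵀA·[a]ᵀ = AᵀP becomes [[155]]·[a]ᵀ = [180]ᵀ.
a = 180/155 = 1.16129.

a = 1.16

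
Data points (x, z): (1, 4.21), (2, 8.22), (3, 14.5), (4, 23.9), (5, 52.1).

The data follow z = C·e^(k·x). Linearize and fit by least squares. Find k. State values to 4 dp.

k = 0.6099

Taking logs, ln z = k·x + ln C, so regress ln z on x.
Σx = 15.0000, Σ(x)² = 55.0000, Σln z = 13.3452, Σx·ln z = 46.1344.
Equations: 55.0000·k + 15.0000·ln C = 46.1344;  15.0000·k + 5·ln C = 13.3452.
Solving (det = 50.0000): k = 0.60987, ln C = 0.83943.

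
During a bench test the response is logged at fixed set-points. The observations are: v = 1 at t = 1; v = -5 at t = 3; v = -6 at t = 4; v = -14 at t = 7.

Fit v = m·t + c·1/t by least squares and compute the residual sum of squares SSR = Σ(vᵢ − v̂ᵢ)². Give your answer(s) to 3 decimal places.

SSR = 1.672

The normal equations are: 75·m + 4·c = -136;  4·m + (8425/7056)·c = -25/6.
Eliminating c: (8425/7056)·(row 1) − 4·(row 2) gives (172993/2352)·m = (8425/7056)·(-136) − 4·(-25/6) = -128525/882, so m = -1028200/518979.
Then c = ((-25/6) − 4·(-1028200/518979))/(8425/7056) = 544488/172993.
Residuals: -86285/518979, -18261/172993, 590560/518979, -301658/518979; SSR = 867482/518979.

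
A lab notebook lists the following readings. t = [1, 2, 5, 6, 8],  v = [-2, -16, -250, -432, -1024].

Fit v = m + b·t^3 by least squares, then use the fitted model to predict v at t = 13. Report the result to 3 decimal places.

The normal system MᵀM·[m, b]ᵀ = Mᵀv is [[5, 862]; [862, 324490]]·[m, b]ᵀ = [-1724, -648980]ᵀ.
Δ = 5·324490 − 862² = 879406.
m = ((-1724)·324490 − 862·(-648980))/879406 = 0; b = (5·(-648980) − 862·(-1724))/879406 = -2.
At t = 13: v̂ = (0)·(1) + (-2)·(2197) = -4394.

v̂ = -4394.000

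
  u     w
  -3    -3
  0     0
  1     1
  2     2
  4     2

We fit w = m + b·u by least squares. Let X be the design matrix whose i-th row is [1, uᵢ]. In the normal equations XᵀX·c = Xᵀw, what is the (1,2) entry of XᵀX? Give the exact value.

Row 1 ↔ basis 1, column 2 ↔ basis u, so (XᵀX)_{1,2} = Σᵢ u = (1)·(-3) + (1)·(0) + (1)·(1) + (1)·(2) + (1)·(4) = 4.

4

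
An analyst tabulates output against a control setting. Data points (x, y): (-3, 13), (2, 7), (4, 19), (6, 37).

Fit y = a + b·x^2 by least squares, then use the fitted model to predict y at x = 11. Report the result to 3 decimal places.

ŷ = 115.488

Setting ∂/∂a … = 0 gives: 4·a + 65·b = 76;  65·a + 1649·b = 1781.
(Σ1 = 4, Σx^2 = 65, Σx^2·x^2 = 1649, Σy = 76, Σx^2·y = 1781.)
Eliminating b: 1649·(row 1) − 65·(row 2) gives 2371·a = 1649·76 − 65·1781 = 9559, so a = 9559/2371.
Then b = (1781 − 65·(9559/2371))/1649 = 2184/2371.
At x = 11: ŷ = (9559/2371)·(1) + (2184/2371)·(121) = 273823/2371.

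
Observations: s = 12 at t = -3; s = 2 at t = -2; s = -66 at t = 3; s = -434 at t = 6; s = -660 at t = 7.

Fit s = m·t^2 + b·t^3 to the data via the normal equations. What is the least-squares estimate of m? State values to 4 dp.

Compute the Gram sums: Σt^2·t^2 = 3875, Σt^2·t^3 = 24551, Σt^3·t^3 = 165827.
And Σt^2·s = -48442, Σt^3·s = -322246.
det = 3875·165827 − 24551² = 39828024.
m = ((-48442)·165827 − 24551·(-322246))/39828024 = -3375833/1106334; b = (3875·(-322246) − 24551·(-48442))/39828024 = -1650103/1106334.

m = -3.0514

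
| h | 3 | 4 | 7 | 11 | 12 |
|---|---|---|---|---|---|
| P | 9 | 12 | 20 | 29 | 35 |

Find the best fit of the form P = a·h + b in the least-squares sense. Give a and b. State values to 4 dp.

Compute the Gram sums: Σh·h = 339, Σh = 37, Σ1 = 5.
Right-hand side: Σh·P = 954, ΣP = 105.
Eliminating b: 5·(row 1) − 37·(row 2) gives 326·a = 5·954 − 37·105 = 885, so a = 885/326.
Then b = (105 − 37·(885/326))/5 = 297/326.

a = 2.7147, b = 0.9110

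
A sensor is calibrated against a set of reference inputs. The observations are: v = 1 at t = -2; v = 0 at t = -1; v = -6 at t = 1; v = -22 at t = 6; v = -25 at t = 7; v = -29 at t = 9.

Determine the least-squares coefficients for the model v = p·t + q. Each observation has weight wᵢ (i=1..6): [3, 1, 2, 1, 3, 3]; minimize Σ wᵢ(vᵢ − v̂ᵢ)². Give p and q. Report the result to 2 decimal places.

With design matrix X, XᵀWX = [[441, 49]; [49, 13]] and XᵀWv = [-1458, -193]ᵀ.
Determinant 441·13 − 49² = 3332.
p = ((-1458)·13 − 49·(-193))/3332 = -9497/3332; q = (441·(-193) − 49·(-1458))/3332 = -279/68.

p = -2.85, q = -4.10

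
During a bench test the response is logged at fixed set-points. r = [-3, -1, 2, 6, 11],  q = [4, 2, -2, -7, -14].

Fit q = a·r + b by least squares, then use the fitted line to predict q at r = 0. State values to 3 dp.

q̂ = 0.481

Sums needed: Σr·r = 171, Σr = 15, Σ1 = 5.
For Xᵀq: Σr·q = -214, Σq = -17.
XᵀX·[a, b]ᵀ = Xᵀq becomes [[171, 15]; [15, 5]]·[a, b]ᵀ = [-214, -17]ᵀ.
Eliminating b: 5·(row 1) − 15·(row 2) gives 630·a = 5·(-214) − 15·(-17) = -815, so a = -163/126.
Then b = ((-17) − 15·(-163/126))/5 = 101/210.
At r = 0: q̂ = (-163/126)·(0) + (101/210)·(1) = 101/210.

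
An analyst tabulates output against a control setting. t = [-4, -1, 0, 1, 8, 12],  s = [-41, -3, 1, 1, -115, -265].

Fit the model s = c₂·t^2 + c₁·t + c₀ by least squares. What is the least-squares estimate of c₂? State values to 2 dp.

With design matrix A, AᵀA = [[25090, 2176, 226]; [2176, 226, 16]; [226, 16, 6]] and Aᵀs = [-46178, -3932, -422]ᵀ.
Inverting the 3×3 Gram matrix, [c₂, c₁, c₀]ᵀ = [-5680/2819, 27942/14095, 3873/14095]ᵀ.

c₂ = -2.01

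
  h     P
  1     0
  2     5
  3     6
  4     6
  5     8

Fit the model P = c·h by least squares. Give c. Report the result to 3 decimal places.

The normal system AᵀA·[c]ᵀ = AᵀP is [[55]]·[c]ᵀ = [92]ᵀ.
c = 92/55 = 1.67273.

c = 1.673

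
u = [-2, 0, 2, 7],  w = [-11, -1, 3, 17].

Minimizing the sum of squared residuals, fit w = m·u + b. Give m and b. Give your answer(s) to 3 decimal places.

Normal-equation sums: Σu·u = 57, Σu = 7, Σ1 = 4.
Moment sums: Σu·w = 147, Σw = 8.
Δ = 57·4 − 7² = 179.
m = (147·4 − 7·8)/179 = 532/179; b = (57·8 − 7·147)/179 = -573/179.

m = 2.972, b = -3.201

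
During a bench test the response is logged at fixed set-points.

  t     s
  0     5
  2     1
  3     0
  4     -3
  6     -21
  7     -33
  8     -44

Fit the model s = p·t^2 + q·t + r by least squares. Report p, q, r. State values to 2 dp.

AᵀA·[p, q, r]ᵀ = Aᵀs reads: 8146·p + 1170·q + 178·r = -5233;  1170·p + 178·q + 30·r = -719;  178·p + 30·q + 7·r = -95.
Solving the 3×3 system (Gaussian elimination) gives p = -3071/3288, q = 1517/1096, r = 3491/822.

p = -0.93, q = 1.38, r = 4.25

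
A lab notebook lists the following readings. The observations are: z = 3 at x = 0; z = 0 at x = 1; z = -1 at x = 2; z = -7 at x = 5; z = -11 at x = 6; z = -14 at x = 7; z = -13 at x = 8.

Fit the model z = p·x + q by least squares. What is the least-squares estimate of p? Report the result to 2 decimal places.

From the data, Σx·x = 179, Σx = 29, Σ1 = 7.
Right-hand side: Σx·z = -305, Σz = -43.
Normal equations: [[179, 29]; [29, 7]]·[p, q]ᵀ = [-305, -43]ᵀ.
Determinant 179·7 − 29² = 412.
p = ((-305)·7 − 29·(-43))/412 = -222/103; q = (179·(-43) − 29·(-305))/412 = 287/103.

p = -2.16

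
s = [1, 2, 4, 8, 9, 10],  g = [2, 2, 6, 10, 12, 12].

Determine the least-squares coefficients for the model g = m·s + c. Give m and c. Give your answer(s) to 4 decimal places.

m = 1.2091, c = 0.4818

Entries of MᵀM: Σs·s = 266, Σs = 34, Σ1 = 6.
For Mᵀg: Σs·g = 338, Σg = 44.
Eliminating c: 6·(row 1) − 34·(row 2) gives 440·m = 6·338 − 34·44 = 532, so m = 133/110.
Then c = (44 − 34·(133/110))/6 = 53/110.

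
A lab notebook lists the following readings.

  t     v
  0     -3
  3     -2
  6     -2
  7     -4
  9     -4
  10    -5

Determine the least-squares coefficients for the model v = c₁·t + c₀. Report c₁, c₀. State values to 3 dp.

c₁ = -0.216, c₀ = -2.071

Normal-equation sums: Σt·t = 275, Σt = 35, Σ1 = 6.
Moment sums: Σt·v = -132, Σv = -20.
Normal equations: [[275, 35]; [35, 6]]·[c₁, c₀]ᵀ = [-132, -20]ᵀ.
Δ = 275·6 − 35² = 425.
c₁ = ((-132)·6 − 35·(-20))/425 = -92/425; c₀ = (275·(-20) − 35·(-132))/425 = -176/85.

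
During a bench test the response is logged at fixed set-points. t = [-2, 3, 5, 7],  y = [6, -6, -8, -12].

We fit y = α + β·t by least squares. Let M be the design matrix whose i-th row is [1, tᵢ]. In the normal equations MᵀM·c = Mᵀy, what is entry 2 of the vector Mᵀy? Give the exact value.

-154

Entry 2 ↔ basis t, so (Mᵀy)_{2} = Σᵢ (t)·yᵢ = (-2)·(6) + (3)·(-6) + (5)·(-8) + (7)·(-12) = -154.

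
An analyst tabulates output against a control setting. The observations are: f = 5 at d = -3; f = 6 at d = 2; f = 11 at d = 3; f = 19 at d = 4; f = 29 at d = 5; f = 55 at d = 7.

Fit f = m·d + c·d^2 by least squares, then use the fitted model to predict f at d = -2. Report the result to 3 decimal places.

Entries of MᵀM: Σd·d = 112, Σd·d^2 = 540, Σd^2·d^2 = 3460.
For Mᵀf: Σd·f = 636, Σd^2·f = 3892.
Normal equations: [[112, 540]; [540, 3460]]·[m, c]ᵀ = [636, 3892]ᵀ.
Determinant 112·3460 − 540² = 95920.
m = (636·3460 − 540·3892)/95920 = 1236/1199; c = (112·3892 − 540·636)/95920 = 5779/5995.
At d = -2: f̂ = (1236/1199)·(-2) + (5779/5995)·(4) = 10756/5995.

f̂ = 1.794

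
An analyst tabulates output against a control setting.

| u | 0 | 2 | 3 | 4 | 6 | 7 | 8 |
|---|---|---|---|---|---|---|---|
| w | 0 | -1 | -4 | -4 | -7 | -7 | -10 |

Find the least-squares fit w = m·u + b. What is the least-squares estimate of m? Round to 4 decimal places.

m = -1.2052

From the data, Σu·u = 178, Σu = 30, Σ1 = 7.
Moment sums: Σu·w = -201, Σw = -33.
So AᵀA·[m, b]ᵀ = Aᵀw: [[178, 30]; [30, 7]]·[m, b]ᵀ = [-201, -33]ᵀ.
det = 178·7 − 30² = 346.
m = ((-201)·7 − 30·(-33))/346 = -417/346; b = (178·(-33) − 30·(-201))/346 = 78/173.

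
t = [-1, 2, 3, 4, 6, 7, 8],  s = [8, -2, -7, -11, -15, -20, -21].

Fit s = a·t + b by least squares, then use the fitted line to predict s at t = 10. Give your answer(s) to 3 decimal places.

Forming MᵀM = [[179, 29]; [29, 7]] and Mᵀs = [-475, -68]ᵀ gives MᵀM·[a, b]ᵀ = Mᵀs.
Determinant 179·7 − 29² = 412.
a = ((-475)·7 − 29·(-68))/412 = -1353/412; b = (179·(-68) − 29·(-475))/412 = 1603/412.
At t = 10: ŝ = (-1353/412)·(10) + (1603/412)·(1) = -11927/412.

ŝ = -28.949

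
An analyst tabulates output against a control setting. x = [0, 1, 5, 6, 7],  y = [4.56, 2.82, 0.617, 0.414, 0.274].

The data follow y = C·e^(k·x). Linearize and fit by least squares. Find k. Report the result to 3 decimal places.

Linearized form: ln y = k·x + ln C. From the 5 transformed points,
XᵀX = [[111.0000, 19.0000]; [19.0000, 5]], rhs = [-15.7314, -0.1053]ᵀ  (here Σx = 19.0000, Σ(x)² = 111.0000, Σln y = -0.1053, Σx·ln y = -15.7314).
Δ = 111.0000·5 − (19.0000)² = 194.0000; k = (-15.7314·5 − 19.0000·-0.1053)/194.0000 = -0.39513, ln C = (111.0000·-0.1053 − 19.0000·-15.7314)/194.0000 = 1.48043.

k = -0.395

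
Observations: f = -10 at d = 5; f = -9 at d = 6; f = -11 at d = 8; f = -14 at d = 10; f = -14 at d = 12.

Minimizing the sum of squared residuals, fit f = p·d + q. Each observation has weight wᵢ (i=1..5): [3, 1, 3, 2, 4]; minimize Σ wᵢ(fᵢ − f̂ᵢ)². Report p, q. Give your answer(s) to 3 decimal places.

p = -0.661, q = -6.251

Entries of AᵀWA: Σwᵢ·d·d = 1079, Σwᵢ·d = 113, Σwᵢ·1 = 13.
And Σwᵢ·d·f = -1420, Σwᵢ·f = -156.
Normal equations: [[1079, 113]; [113, 13]]·[p, q]ᵀ = [-1420, -156]ᵀ.
Eliminating q: 13·(row 1) − 113·(row 2) gives 1258·p = 13·(-1420) − 113·(-156) = -832, so p = -416/629.
Then q = ((-156) − 113·(-416/629))/13 = -3932/629.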